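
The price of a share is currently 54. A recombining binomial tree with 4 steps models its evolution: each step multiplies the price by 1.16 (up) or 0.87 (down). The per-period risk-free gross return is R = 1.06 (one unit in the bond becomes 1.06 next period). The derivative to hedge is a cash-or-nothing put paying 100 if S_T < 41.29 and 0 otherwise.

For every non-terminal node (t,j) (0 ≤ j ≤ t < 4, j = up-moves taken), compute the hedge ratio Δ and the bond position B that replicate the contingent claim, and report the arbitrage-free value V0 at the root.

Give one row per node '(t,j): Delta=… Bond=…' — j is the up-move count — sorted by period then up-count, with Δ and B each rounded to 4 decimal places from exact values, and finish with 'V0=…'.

No-arbitrage ⇒ martingale measure with p* = (R−d)/(u−d) = 0.6552.
Terminal payoffs: V(4,0)=100.0000, V(4,1)=100.0000, V(4,2)=0.0000, V(4,3)=0.0000, V(4,4)=0.0000
Node (3,0) S=35.5592: V=(p*·100.0000+(1−p*)·100.0000)/1.06=94.3396; Δ=(100.0000−100.0000)/(41.2486−30.9365)=0.0000; B=V−Δ·S=94.3396
Node (3,1) S=47.4122: V=(p*·0.0000+(1−p*)·100.0000)/1.06=32.5309; Δ=(0.0000−100.0000)/(54.9982−41.2486)=-7.2730; B=V−Δ·S=377.3585
Node (3,2) S=63.2163: V=(p*·0.0000+(1−p*)·0.0000)/1.06=0.0000; Δ=(0.0000−0.0000)/(73.3309−54.9982)=0.0000; B=V−Δ·S=0.0000
Node (3,3) S=84.2884: V=(p*·0.0000+(1−p*)·0.0000)/1.06=0.0000; Δ=(0.0000−0.0000)/(97.7745−73.3309)=0.0000; B=V−Δ·S=0.0000
Node (2,0) S=40.8726: V=(p*·32.5309+(1−p*)·94.3396)/1.06=50.7965; Δ=(32.5309−94.3396)/(47.4122−35.5592)=-5.2146; B=V−Δ·S=263.9300
Node (2,1) S=54.4968: V=(p*·0.0000+(1−p*)·32.5309)/1.06=10.5826; Δ=(0.0000−32.5309)/(63.2163−47.4122)=-2.0584; B=V−Δ·S=122.7581
Node (2,2) S=72.6624: V=(p*·0.0000+(1−p*)·0.0000)/1.06=0.0000; Δ=(0.0000−0.0000)/(84.2884−63.2163)=0.0000; B=V−Δ·S=0.0000
Node (1,0) S=46.9800: V=(p*·10.5826+(1−p*)·50.7965)/1.06=23.0655; Δ=(10.5826−50.7965)/(54.4968−40.8726)=-2.9517; B=V−Δ·S=161.7340
Node (1,1) S=62.6400: V=(p*·0.0000+(1−p*)·10.5826)/1.06=3.4426; Δ=(0.0000−10.5826)/(72.6624−54.4968)=-0.5826; B=V−Δ·S=39.9343
Node (0,0) S=54.0000: V=(p*·3.4426+(1−p*)·23.0655)/1.06=9.6313; Δ=(3.4426−23.0655)/(62.6400−46.9800)=-1.2531; B=V−Δ·S=77.2964
Self-financing check: at every node Δ·S+B equals the discounted successor values.

(0,0): Delta=-1.2531 Bond=77.2964
(1,0): Delta=-2.9517 Bond=161.7340
(1,1): Delta=-0.5826 Bond=39.9343
(2,0): Delta=-5.2146 Bond=263.9300
(2,1): Delta=-2.0584 Bond=122.7581
(2,2): Delta=0.0000 Bond=0.0000
(3,0): Delta=0.0000 Bond=94.3396
(3,1): Delta=-7.2730 Bond=377.3585
(3,2): Delta=0.0000 Bond=0.0000
(3,3): Delta=0.0000 Bond=0.0000
V0=9.6313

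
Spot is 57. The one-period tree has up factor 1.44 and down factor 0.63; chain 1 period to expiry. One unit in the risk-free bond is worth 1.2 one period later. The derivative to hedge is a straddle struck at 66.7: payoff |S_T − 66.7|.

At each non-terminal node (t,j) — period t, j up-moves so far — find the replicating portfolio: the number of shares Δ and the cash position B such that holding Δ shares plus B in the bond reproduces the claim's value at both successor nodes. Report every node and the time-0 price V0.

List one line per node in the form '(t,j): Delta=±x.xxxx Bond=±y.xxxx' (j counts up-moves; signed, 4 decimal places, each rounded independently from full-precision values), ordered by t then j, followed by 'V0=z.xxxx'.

(0,0): Delta=-0.3338 Bond=35.6463
V0=16.6216

Under the risk-neutral measure, an up-move has probability p* = (R−d)/(u−d) = 0.7037 and values discount at R = 1.2.
Terminal values V(1,·): V(1,0)=30.7900, V(1,1)=15.3800
Node (0,0) S=57.0000: V=(p*·15.3800+(1−p*)·30.7900)/1.2=16.6216; Δ=(15.3800−30.7900)/(82.0800−35.9100)=-0.3338; B=V−Δ·S=35.6463
Self-financing check: at every node Δ·S+B equals the discounted successor values.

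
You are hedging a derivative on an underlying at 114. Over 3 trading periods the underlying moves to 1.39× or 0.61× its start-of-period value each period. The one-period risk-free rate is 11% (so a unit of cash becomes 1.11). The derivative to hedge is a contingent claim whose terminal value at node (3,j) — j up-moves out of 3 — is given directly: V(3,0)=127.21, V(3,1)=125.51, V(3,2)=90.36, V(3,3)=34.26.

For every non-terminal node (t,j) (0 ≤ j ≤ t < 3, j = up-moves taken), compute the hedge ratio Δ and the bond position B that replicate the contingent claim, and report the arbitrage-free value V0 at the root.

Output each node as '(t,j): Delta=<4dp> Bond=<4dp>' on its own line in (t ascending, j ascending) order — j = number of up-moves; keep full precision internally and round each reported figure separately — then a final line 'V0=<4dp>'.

(0,0): Delta=-0.3601 Bond=103.9286
(1,0): Delta=-0.3844 Bond=117.0512
(1,1): Delta=-0.3541 Bond=114.4141
(2,0): Delta=-0.0514 Bond=115.8013
(2,1): Delta=-0.4662 Bond=137.8370
(2,2): Delta=-0.3265 Bond=120.9307
V0=62.8811

The replicating-portfolio and risk-neutral prices coincide; use p* = (1.11−0.61)/(1.39−0.61) = 0.6410 for the latter.
At expiry t=3: V(3,0)=127.2100, V(3,1)=125.5100, V(3,2)=90.3600, V(3,3)=34.2600
  t=2,j=0: stock 42.4194 → up 58.9630 (V=125.5100), down 25.8758 (V=127.2100). Price 113.6219; hedge Δ=-0.0514, bond B=115.8013.
  t=2,j=1: stock 96.6606 → up 134.3582 (V=90.3600), down 58.9630 (V=125.5100). Price 92.7729; hedge Δ=-0.4662, bond B=137.8370.
  t=2,j=2: stock 220.2594 → up 306.1606 (V=34.2600), down 134.3582 (V=90.3600). Price 49.0076; hedge Δ=-0.3265, bond B=120.9307.
  t=1,j=0: stock 69.5400 → up 96.6606 (V=92.7729), down 42.4194 (V=113.6219). Price 90.3218; hedge Δ=-0.3844, bond B=117.0512.
  t=1,j=1: stock 158.4600 → up 220.2594 (V=49.0076), down 96.6606 (V=92.7729). Price 58.3047; hedge Δ=-0.3541, bond B=114.4141.
  t=0,j=0: stock 114.0000 → up 158.4600 (V=58.3047), down 69.5400 (V=90.3218). Price 62.8811; hedge Δ=-0.3601, bond B=103.9286.
The time-0 hedge costs 62.8811, which is the no-arbitrage price.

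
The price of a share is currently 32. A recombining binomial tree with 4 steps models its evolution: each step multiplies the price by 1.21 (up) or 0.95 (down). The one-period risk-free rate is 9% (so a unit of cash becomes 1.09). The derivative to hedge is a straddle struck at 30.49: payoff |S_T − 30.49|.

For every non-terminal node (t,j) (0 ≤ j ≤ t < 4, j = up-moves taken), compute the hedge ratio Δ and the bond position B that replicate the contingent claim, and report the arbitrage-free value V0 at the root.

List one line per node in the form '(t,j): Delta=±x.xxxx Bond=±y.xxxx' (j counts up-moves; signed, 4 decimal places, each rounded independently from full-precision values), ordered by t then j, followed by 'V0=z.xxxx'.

Since d<R<u, set p* = (R−d)/(u−d) = 0.5385; price each node as the discounted p*-expectation of its children.
Terminal payoffs: V(4,0)=4.4258, V(4,1)=2.7076, V(4,2)=11.7932, V(4,3)=23.3655, V(4,4)=38.1048
(3,0): S=27.4360. Δ = (V_up−V_dn)/(S_up−S_dn) = (2.7076−4.4258)/(33.1976−26.0642) = -0.2409. V = [p*·2.7076 + (1−p*)·4.4258]/1.09 = 3.2116. B = V − Δ·S = 9.8202.
(3,1): S=34.9448. Δ = (V_up−V_dn)/(S_up−S_dn) = (11.7932−2.7076)/(42.2832−33.1976) = 1.0000. V = [p*·11.7932 + (1−p*)·2.7076]/1.09 = 6.9723. B = V − Δ·S = -27.9725.
(3,2): S=44.5086. Δ = (V_up−V_dn)/(S_up−S_dn) = (23.3655−11.7932)/(53.8555−42.2832) = 1.0000. V = [p*·23.3655 + (1−p*)·11.7932]/1.09 = 16.5362. B = V − Δ·S = -27.9725.
(3,3): S=56.6900. Δ = (V_up−V_dn)/(S_up−S_dn) = (38.1048−23.3655)/(68.5948−53.8555) = 1.0000. V = [p*·38.1048 + (1−p*)·23.3655]/1.09 = 28.7175. B = V − Δ·S = -27.9725.
(2,0): S=28.8800. Δ = (V_up−V_dn)/(S_up−S_dn) = (6.9723−3.2116)/(34.9448−27.4360) = 0.5008. V = [p*·6.9723 + (1−p*)·3.2116]/1.09 = 4.8042. B = V − Δ·S = -9.6603.
(2,1): S=36.7840. Δ = (V_up−V_dn)/(S_up−S_dn) = (16.5362−6.9723)/(44.5086−34.9448) = 1.0000. V = [p*·16.5362 + (1−p*)·6.9723]/1.09 = 11.1212. B = V − Δ·S = -25.6628.
(2,2): S=46.8512. Δ = (V_up−V_dn)/(S_up−S_dn) = (28.7175−16.5362)/(56.6900−44.5086) = 1.0000. V = [p*·28.7175 + (1−p*)·16.5362]/1.09 = 21.1884. B = V − Δ·S = -25.6628.
(1,0): S=30.4000. Δ = (V_up−V_dn)/(S_up−S_dn) = (11.1212−4.8042)/(36.7840−28.8800) = 0.7992. V = [p*·11.1212 + (1−p*)·4.8042]/1.09 = 7.5281. B = V − Δ·S = -16.7679.
(1,1): S=38.7200. Δ = (V_up−V_dn)/(S_up−S_dn) = (21.1884−11.1212)/(46.8512−36.7840) = 1.0000. V = [p*·21.1884 + (1−p*)·11.1212]/1.09 = 15.1761. B = V − Δ·S = -23.5439.
(0,0): S=32.0000. Δ = (V_up−V_dn)/(S_up−S_dn) = (15.1761−7.5281)/(38.7200−30.4000) = 0.9192. V = [p*·15.1761 + (1−p*)·7.5281]/1.09 = 10.6847. B = V − Δ·S = -18.7307.
Self-financing check: at every node Δ·S+B equals the discounted successor values.

(0,0): Delta=0.9192 Bond=-18.7307
(1,0): Delta=0.7992 Bond=-16.7679
(1,1): Delta=1.0000 Bond=-23.5439
(2,0): Delta=0.5008 Bond=-9.6603
(2,1): Delta=1.0000 Bond=-25.6628
(2,2): Delta=1.0000 Bond=-25.6628
(3,0): Delta=-0.2409 Bond=9.8202
(3,1): Delta=1.0000 Bond=-27.9725
(3,2): Delta=1.0000 Bond=-27.9725
(3,3): Delta=1.0000 Bond=-27.9725
V0=10.6847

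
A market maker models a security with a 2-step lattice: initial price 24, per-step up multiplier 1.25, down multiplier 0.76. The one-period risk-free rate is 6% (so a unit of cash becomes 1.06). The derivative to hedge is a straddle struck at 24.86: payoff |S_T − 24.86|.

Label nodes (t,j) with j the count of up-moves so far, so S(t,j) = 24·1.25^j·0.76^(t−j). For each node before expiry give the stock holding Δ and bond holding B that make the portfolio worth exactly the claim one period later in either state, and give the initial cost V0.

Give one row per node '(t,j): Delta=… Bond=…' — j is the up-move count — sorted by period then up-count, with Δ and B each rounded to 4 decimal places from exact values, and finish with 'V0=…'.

(0,0): Delta=0.2416 Bond=0.7601
(1,0): Delta=-1.0000 Bond=23.4528
(1,1): Delta=0.7197 Bond=-13.5375
V0=6.5590

Risk-neutral probability p* = (R−d)/(u−d) = (1.06−0.76)/(1.25−0.76) = 0.6122.
At expiry t=2: V(2,0)=10.9976, V(2,1)=2.0600, V(2,2)=12.6400
  t=1,j=0: stock 18.2400 → up 22.8000 (V=2.0600), down 13.8624 (V=10.9976). Price 5.2128; hedge Δ=-1.0000, bond B=23.4528.
  t=1,j=1: stock 30.0000 → up 37.5000 (V=12.6400), down 22.8000 (V=2.0600). Price 8.0543; hedge Δ=0.7197, bond B=-13.5375.
  t=0,j=0: stock 24.0000 → up 30.0000 (V=8.0543), down 18.2400 (V=5.2128). Price 6.5590; hedge Δ=0.2416, bond B=0.7601.
Root portfolio cost Δ·24+B reproduces V0=6.5590.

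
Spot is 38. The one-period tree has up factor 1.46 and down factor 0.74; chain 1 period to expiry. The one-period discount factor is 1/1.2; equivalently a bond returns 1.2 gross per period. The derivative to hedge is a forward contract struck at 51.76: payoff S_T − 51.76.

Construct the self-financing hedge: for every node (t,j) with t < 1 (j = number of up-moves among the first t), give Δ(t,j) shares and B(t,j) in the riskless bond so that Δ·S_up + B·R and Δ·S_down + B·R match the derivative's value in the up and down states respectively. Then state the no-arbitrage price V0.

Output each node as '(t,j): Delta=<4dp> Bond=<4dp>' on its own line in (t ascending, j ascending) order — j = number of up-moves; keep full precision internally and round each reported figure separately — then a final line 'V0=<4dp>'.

(0,0): Delta=1.0000 Bond=-43.1333
V0=-5.1333

No-arbitrage ⇒ martingale measure with p* = (R−d)/(u−d) = 0.6389.
At expiry t=1: V(1,0)=-23.6400, V(1,1)=3.7200
(0,0): S=38.0000. Δ = (V_up−V_dn)/(S_up−S_dn) = (3.7200−-23.6400)/(55.4800−28.1200) = 1.0000. V = [p*·3.7200 + (1−p*)·-23.6400]/1.2 = -5.1333. B = V − Δ·S = -43.1333.
Check: Δ(0,0)·S0 + B(0,0) = -5.1333 = V0.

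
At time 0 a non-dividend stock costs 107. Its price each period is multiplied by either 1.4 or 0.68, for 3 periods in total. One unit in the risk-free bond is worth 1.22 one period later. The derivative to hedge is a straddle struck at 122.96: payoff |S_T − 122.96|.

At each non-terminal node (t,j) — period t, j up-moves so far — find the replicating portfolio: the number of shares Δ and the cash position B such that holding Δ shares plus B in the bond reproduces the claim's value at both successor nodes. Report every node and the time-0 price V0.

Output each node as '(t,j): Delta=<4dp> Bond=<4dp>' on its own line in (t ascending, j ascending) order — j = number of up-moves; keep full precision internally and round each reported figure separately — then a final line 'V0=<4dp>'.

Under the risk-neutral measure, an up-move has probability p* = (R−d)/(u−d) = 0.7500 and values discount at R = 1.22.
Terminal payoffs: V(3,0)=89.3158, V(3,1)=53.6925, V(3,2)=19.6496, V(3,3)=170.6480
(2,0): S=49.4768. Δ = (V_up−V_dn)/(S_up−S_dn) = (53.6925−89.3158)/(69.2675−33.6442) = -1.0000. V = [p*·53.6925 + (1−p*)·89.3158]/1.22 = 51.3101. B = V − Δ·S = 100.7869.
(2,1): S=101.8640. Δ = (V_up−V_dn)/(S_up−S_dn) = (19.6496−53.6925)/(142.6096−69.2675) = -0.4642. V = [p*·19.6496 + (1−p*)·53.6925]/1.22 = 23.0822. B = V − Δ·S = 70.3640.
(2,2): S=209.7200. Δ = (V_up−V_dn)/(S_up−S_dn) = (170.6480−19.6496)/(293.6080−142.6096) = 1.0000. V = [p*·170.6480 + (1−p*)·19.6496]/1.22 = 108.9331. B = V − Δ·S = -100.7869.
(1,0): S=72.7600. Δ = (V_up−V_dn)/(S_up−S_dn) = (23.0822−51.3101)/(101.8640−49.4768) = -0.5388. V = [p*·23.0822 + (1−p*)·51.3101]/1.22 = 24.7043. B = V − Δ·S = 63.9096.
(1,1): S=149.8000. Δ = (V_up−V_dn)/(S_up−S_dn) = (108.9331−23.0822)/(209.7200−101.8640) = 0.7960. V = [p*·108.9331 + (1−p*)·23.0822]/1.22 = 71.6970. B = V − Δ·S = -47.5403.
(0,0): S=107.0000. Δ = (V_up−V_dn)/(S_up−S_dn) = (71.6970−24.7043)/(149.8000−72.7600) = 0.6100. V = [p*·71.6970 + (1−p*)·24.7043]/1.22 = 49.1384. B = V − Δ·S = -16.1294.
Root portfolio cost Δ·107+B reproduces V0=49.1384.

(0,0): Delta=0.6100 Bond=-16.1294
(1,0): Delta=-0.5388 Bond=63.9096
(1,1): Delta=0.7960 Bond=-47.5403
(2,0): Delta=-1.0000 Bond=100.7869
(2,1): Delta=-0.4642 Bond=70.3640
(2,2): Delta=1.0000 Bond=-100.7869
V0=49.1384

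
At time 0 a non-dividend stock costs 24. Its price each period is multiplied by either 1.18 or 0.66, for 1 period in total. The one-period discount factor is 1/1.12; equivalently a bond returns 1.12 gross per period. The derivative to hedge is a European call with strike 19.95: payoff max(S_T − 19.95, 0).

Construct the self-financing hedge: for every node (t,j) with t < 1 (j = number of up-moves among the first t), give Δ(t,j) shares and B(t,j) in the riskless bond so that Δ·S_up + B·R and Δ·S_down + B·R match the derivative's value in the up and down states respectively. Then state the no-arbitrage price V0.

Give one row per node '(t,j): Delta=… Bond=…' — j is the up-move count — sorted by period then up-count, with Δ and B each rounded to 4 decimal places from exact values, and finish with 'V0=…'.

(0,0): Delta=0.6707 Bond=-9.4852
V0=6.6109

Under the risk-neutral measure, an up-move has probability p* = (R−d)/(u−d) = 0.8846 and values discount at R = 1.12.
Terminal values V(1,·): V(1,0)=0.0000, V(1,1)=8.3700
Node (0,0) S=24.0000: V=(p*·8.3700+(1−p*)·0.0000)/1.12=6.6109; Δ=(8.3700−0.0000)/(28.3200−15.8400)=0.6707; B=V−Δ·S=-9.4852
Self-financing check: at every node Δ·S+B equals the discounted successor values.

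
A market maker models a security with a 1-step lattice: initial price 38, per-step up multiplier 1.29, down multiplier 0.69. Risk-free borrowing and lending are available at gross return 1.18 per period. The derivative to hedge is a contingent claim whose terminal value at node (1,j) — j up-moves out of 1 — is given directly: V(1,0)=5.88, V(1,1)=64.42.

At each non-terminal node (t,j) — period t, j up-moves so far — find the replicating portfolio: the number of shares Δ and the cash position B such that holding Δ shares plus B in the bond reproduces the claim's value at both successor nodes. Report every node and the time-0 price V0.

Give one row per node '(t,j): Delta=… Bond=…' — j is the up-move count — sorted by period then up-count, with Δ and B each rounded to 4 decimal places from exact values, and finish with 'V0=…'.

Since d<R<u, set p* = (R−d)/(u−d) = 0.8167; price each node as the discounted p*-expectation of its children.
Terminal values V(1,·): V(1,0)=5.8800, V(1,1)=64.4200
(0,0): S=38.0000. Δ = (V_up−V_dn)/(S_up−S_dn) = (64.4200−5.8800)/(49.0200−26.2200) = 2.5675. V = [p*·64.4200 + (1−p*)·5.8800]/1.18 = 45.4980. B = V − Δ·S = -52.0686.
The time-0 hedge costs 45.4980, which is the no-arbitrage price.

(0,0): Delta=2.5675 Bond=-52.0686
V0=45.4980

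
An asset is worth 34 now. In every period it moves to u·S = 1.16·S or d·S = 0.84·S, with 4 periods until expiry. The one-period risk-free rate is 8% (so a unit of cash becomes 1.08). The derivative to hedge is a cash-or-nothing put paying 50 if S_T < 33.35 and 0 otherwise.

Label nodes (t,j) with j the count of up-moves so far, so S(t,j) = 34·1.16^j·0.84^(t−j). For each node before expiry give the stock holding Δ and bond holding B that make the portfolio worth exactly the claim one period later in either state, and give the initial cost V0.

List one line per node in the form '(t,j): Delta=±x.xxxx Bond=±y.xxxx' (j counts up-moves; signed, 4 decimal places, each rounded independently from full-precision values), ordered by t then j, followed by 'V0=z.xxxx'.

(0,0): Delta=-1.5391 Bond=61.9464
(1,0): Delta=-2.6384 Bond=98.2988
(1,1): Delta=-1.2737 Bond=56.4365
(2,0): Delta=0.0000 Bond=42.8669
(2,1): Delta=-3.2752 Bond=127.2612
(2,2): Delta=-0.7906 Bond=38.8482
(3,0): Delta=0.0000 Bond=46.2963
(3,1): Delta=0.0000 Bond=46.2963
(3,2): Delta=-4.0658 Bond=167.8241
(3,3): Delta=0.0000 Bond=0.0000
V0=9.6186

The replicating-portfolio and risk-neutral prices coincide; use p* = (1.08−0.84)/(1.16−0.84) = 0.7500 for the latter.
Terminal values V(4,·): V(4,0)=50.0000, V(4,1)=50.0000, V(4,2)=50.0000, V(4,3)=0.0000, V(4,4)=0.0000
  t=3,j=0: stock 20.1519 → up 23.3762 (V=50.0000), down 16.9276 (V=50.0000). Price 46.2963; hedge Δ=0.0000, bond B=46.2963.
  t=3,j=1: stock 27.8289 → up 32.2815 (V=50.0000), down 23.3762 (V=50.0000). Price 46.2963; hedge Δ=0.0000, bond B=46.2963.
  t=3,j=2: stock 38.4303 → up 44.5792 (V=0.0000), down 32.2815 (V=50.0000). Price 11.5741; hedge Δ=-4.0658, bond B=167.8241.
  t=3,j=3: stock 53.0705 → up 61.5617 (V=0.0000), down 44.5792 (V=0.0000). Price 0.0000; hedge Δ=0.0000, bond B=0.0000.
  t=2,j=0: stock 23.9904 → up 27.8289 (V=46.2963), down 20.1519 (V=46.2963). Price 42.8669; hedge Δ=0.0000, bond B=42.8669.
  t=2,j=1: stock 33.1296 → up 38.4303 (V=11.5741), down 27.8289 (V=46.2963). Price 18.7543; hedge Δ=-3.2752, bond B=127.2612.
  t=2,j=2: stock 45.7504 → up 53.0705 (V=0.0000), down 38.4303 (V=11.5741). Price 2.6792; hedge Δ=-0.7906, bond B=38.8482.
  t=1,j=0: stock 28.5600 → up 33.1296 (V=18.7543), down 23.9904 (V=42.8669). Price 22.9467; hedge Δ=-2.6384, bond B=98.2988.
  t=1,j=1: stock 39.4400 → up 45.7504 (V=2.6792), down 33.1296 (V=18.7543). Price 6.2018; hedge Δ=-1.2737, bond B=56.4365.
  t=0,j=0: stock 34.0000 → up 39.4400 (V=6.2018), down 28.5600 (V=22.9467). Price 9.6186; hedge Δ=-1.5391, bond B=61.9464.
Each (Δ,B) replicates both successor values, so the strategy is self-financing and V0 is arbitrage-free.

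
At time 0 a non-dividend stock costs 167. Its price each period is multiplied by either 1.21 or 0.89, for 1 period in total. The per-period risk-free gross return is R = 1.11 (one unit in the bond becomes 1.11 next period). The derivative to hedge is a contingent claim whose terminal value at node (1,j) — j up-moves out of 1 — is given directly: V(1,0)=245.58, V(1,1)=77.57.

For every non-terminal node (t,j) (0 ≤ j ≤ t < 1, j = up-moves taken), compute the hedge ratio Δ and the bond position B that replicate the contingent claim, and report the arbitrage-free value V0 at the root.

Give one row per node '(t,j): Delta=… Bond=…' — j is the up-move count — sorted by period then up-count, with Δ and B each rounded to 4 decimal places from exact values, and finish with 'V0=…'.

(0,0): Delta=-3.1439 Bond=642.2142
V0=117.1830

The replicating-portfolio and risk-neutral prices coincide; use p* = (1.11−0.89)/(1.21−0.89) = 0.6875 for the latter.
Payoff layer (t=1): V(1,0)=245.5800, V(1,1)=77.5700
Node (0,0) S=167.0000: V=(p*·77.5700+(1−p*)·245.5800)/1.11=117.1830; Δ=(77.5700−245.5800)/(202.0700−148.6300)=-3.1439; B=V−Δ·S=642.2142
Each (Δ,B) replicates both successor values, so the strategy is self-financing and V0 is arbitrage-free.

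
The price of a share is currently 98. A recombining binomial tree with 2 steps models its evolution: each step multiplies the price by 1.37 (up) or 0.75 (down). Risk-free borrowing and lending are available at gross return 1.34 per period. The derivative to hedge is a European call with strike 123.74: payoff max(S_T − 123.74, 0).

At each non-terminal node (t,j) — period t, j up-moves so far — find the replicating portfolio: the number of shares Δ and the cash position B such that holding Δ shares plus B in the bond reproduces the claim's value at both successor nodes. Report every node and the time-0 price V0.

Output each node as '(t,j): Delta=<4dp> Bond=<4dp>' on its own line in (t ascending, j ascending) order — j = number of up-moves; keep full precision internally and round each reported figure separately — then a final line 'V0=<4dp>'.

(0,0): Delta=0.7036 Bond=-38.5913
(1,0): Delta=0.0000 Bond=0.0000
(1,1): Delta=0.7232 Bond=-54.3418
V0=30.3585

Risk-neutral probability p* = (R−d)/(u−d) = (1.34−0.75)/(1.37−0.75) = 0.9516.
At expiry t=2: V(2,0)=0.0000, V(2,1)=0.0000, V(2,2)=60.1962
Node (1,0) S=73.5000: V=(p*·0.0000+(1−p*)·0.0000)/1.34=0.0000; Δ=(0.0000−0.0000)/(100.6950−55.1250)=0.0000; B=V−Δ·S=0.0000
Node (1,1) S=134.2600: V=(p*·60.1962+(1−p*)·0.0000)/1.34=42.7489; Δ=(60.1962−0.0000)/(183.9362−100.6950)=0.7232; B=V−Δ·S=-54.3418
Node (0,0) S=98.0000: V=(p*·42.7489+(1−p*)·0.0000)/1.34=30.3585; Δ=(42.7489−0.0000)/(134.2600−73.5000)=0.7036; B=V−Δ·S=-38.5913
Self-financing check: at every node Δ·S+B equals the discounted successor values.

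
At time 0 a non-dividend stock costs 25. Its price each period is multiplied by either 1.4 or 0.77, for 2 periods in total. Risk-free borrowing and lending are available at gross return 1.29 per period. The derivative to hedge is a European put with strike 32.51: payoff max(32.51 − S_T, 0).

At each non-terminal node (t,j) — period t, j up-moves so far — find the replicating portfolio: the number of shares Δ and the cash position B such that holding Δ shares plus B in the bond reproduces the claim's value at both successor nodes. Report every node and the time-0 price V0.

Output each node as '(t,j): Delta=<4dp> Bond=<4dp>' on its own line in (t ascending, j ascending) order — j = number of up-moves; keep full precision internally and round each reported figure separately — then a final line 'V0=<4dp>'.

(0,0): Delta=-0.3301 Bond=9.5394
(1,0): Delta=-1.0000 Bond=25.2016
(1,1): Delta=-0.2522 Bond=9.5780
V0=1.2871

No-arbitrage ⇒ martingale measure with p* = (R−d)/(u−d) = 0.8254.
Terminal payoffs: V(2,0)=17.6875, V(2,1)=5.5600, V(2,2)=0.0000
  t=1,j=0: stock 19.2500 → up 26.9500 (V=5.5600), down 14.8225 (V=17.6875). Price 5.9516; hedge Δ=-1.0000, bond B=25.2016.
  t=1,j=1: stock 35.0000 → up 49.0000 (V=0.0000), down 26.9500 (V=5.5600). Price 0.7526; hedge Δ=-0.2522, bond B=9.5780.
  t=0,j=0: stock 25.0000 → up 35.0000 (V=0.7526), down 19.2500 (V=5.9516). Price 1.2871; hedge Δ=-0.3301, bond B=9.5394.
Root portfolio cost Δ·25+B reproduces V0=1.2871.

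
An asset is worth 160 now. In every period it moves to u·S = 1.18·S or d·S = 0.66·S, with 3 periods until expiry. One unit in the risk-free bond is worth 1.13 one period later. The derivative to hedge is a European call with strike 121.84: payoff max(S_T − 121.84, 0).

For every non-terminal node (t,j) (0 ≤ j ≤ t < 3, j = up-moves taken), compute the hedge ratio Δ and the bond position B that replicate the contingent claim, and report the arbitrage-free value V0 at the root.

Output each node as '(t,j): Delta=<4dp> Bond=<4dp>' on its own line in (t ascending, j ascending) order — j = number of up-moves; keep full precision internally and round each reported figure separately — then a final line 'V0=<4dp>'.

(0,0): Delta=0.9321 Bond=-72.8358
(1,0): Delta=0.3670 Bond=-22.6378
(1,1): Delta=0.9657 Bond=-88.6520
(2,0): Delta=0.0000 Bond=0.0000
(2,1): Delta=0.3889 Bond=-28.3021
(2,2): Delta=1.0000 Bond=-107.8230
V0=76.2935

No-arbitrage ⇒ martingale measure with p* = (R−d)/(u−d) = 0.9038.
Terminal values V(3,·): V(3,0)=0.0000, V(3,1)=0.0000, V(3,2)=25.1974, V(3,3)=141.0451
  t=2,j=0: stock 69.6960 → up 82.2413 (V=0.0000), down 45.9994 (V=0.0000). Price 0.0000; hedge Δ=0.0000, bond B=0.0000.
  t=2,j=1: stock 124.6080 → up 147.0374 (V=25.1974), down 82.2413 (V=0.0000). Price 20.1545; hedge Δ=0.3889, bond B=-28.3021.
  t=2,j=2: stock 222.7840 → up 262.8851 (V=141.0451), down 147.0374 (V=25.1974). Price 114.9610; hedge Δ=1.0000, bond B=-107.8230.
  t=1,j=0: stock 105.6000 → up 124.6080 (V=20.1545), down 69.6960 (V=0.0000). Price 16.1209; hedge Δ=0.3670, bond B=-22.6378.
  t=1,j=1: stock 188.8000 → up 222.7840 (V=114.9610), down 124.6080 (V=20.1545). Price 93.6681; hedge Δ=0.9657, bond B=-88.6520.
  t=0,j=0: stock 160.0000 → up 188.8000 (V=93.6681), down 105.6000 (V=16.1209). Price 76.2935; hedge Δ=0.9321, bond B=-72.8358.
Check: Δ(0,0)·S0 + B(0,0) = 76.2935 = V0.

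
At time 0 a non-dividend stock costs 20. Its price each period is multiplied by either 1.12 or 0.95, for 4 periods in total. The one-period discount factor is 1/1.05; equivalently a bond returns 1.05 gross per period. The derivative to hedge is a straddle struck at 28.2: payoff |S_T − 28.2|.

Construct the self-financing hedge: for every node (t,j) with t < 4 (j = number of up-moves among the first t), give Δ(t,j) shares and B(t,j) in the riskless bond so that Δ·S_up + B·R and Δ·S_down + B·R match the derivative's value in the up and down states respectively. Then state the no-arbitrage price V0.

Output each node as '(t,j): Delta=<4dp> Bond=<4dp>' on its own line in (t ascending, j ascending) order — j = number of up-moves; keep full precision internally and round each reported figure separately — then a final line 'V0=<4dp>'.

Since d<R<u, set p* = (R−d)/(u−d) = 0.5882; price each node as the discounted p*-expectation of its children.
Payoff layer (t=4): V(4,0)=11.9099, V(4,1)=8.9948, V(4,2)=5.5581, V(4,3)=1.5064, V(4,4)=3.2704
Node (3,0) S=17.1475: V=(p*·8.9948+(1−p*)·11.9099)/1.05=9.7096; Δ=(8.9948−11.9099)/(19.2052−16.2901)=-1.0000; B=V−Δ·S=26.8571
Node (3,1) S=20.2160: V=(p*·5.5581+(1−p*)·8.9948)/1.05=6.6411; Δ=(5.5581−8.9948)/(22.6419−19.2052)=-1.0000; B=V−Δ·S=26.8571
Node (3,2) S=23.8336: V=(p*·1.5064+(1−p*)·5.5581)/1.05=3.0235; Δ=(1.5064−5.5581)/(26.6936−22.6419)=-1.0000; B=V−Δ·S=26.8571
Node (3,3) S=28.0986: V=(p*·3.2704+(1−p*)·1.5064)/1.05=2.4229; Δ=(3.2704−1.5064)/(31.4704−26.6936)=0.3693; B=V−Δ·S=-7.9537
Node (2,0) S=18.0500: V=(p*·6.6411+(1−p*)·9.7096)/1.05=7.5282; Δ=(6.6411−9.7096)/(20.2160−17.1475)=-1.0000; B=V−Δ·S=25.5782
Node (2,1) S=21.2800: V=(p*·3.0235+(1−p*)·6.6411)/1.05=4.2982; Δ=(3.0235−6.6411)/(23.8336−20.2160)=-1.0000; B=V−Δ·S=25.5782
Node (2,2) S=25.0880: V=(p*·2.4229+(1−p*)·3.0235)/1.05=2.5431; Δ=(2.4229−3.0235)/(28.0986−23.8336)=-0.1408; B=V−Δ·S=6.0764
Node (1,0) S=19.0000: V=(p*·4.2982+(1−p*)·7.5282)/1.05=5.3602; Δ=(4.2982−7.5282)/(21.2800−18.0500)=-1.0000; B=V−Δ·S=24.3602
Node (1,1) S=22.4000: V=(p*·2.5431+(1−p*)·4.2982)/1.05=3.1103; Δ=(2.5431−4.2982)/(25.0880−21.2800)=-0.4609; B=V−Δ·S=13.4348
Node (0,0) S=20.0000: V=(p*·3.1103+(1−p*)·5.3602)/1.05=3.8445; Δ=(3.1103−5.3602)/(22.4000−19.0000)=-0.6618; B=V−Δ·S=17.0795
Each (Δ,B) replicates both successor values, so the strategy is self-financing and V0 is arbitrage-free.

(0,0): Delta=-0.6618 Bond=17.0795
(1,0): Delta=-1.0000 Bond=24.3602
(1,1): Delta=-0.4609 Bond=13.4348
(2,0): Delta=-1.0000 Bond=25.5782
(2,1): Delta=-1.0000 Bond=25.5782
(2,2): Delta=-0.1408 Bond=6.0764
(3,0): Delta=-1.0000 Bond=26.8571
(3,1): Delta=-1.0000 Bond=26.8571
(3,2): Delta=-1.0000 Bond=26.8571
(3,3): Delta=0.3693 Bond=-7.9537
V0=3.8445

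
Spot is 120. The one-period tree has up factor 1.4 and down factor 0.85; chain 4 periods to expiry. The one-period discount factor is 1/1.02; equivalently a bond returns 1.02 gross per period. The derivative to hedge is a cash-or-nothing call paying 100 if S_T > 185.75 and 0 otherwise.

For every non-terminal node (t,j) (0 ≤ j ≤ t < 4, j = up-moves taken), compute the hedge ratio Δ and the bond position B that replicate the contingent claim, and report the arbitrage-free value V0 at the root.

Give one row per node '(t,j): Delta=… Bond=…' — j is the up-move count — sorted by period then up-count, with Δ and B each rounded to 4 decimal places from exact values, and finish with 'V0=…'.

(0,0): Delta=0.2827 Bond=-25.5448
(1,0): Delta=0.1637 Bond=-13.9132
(1,1): Delta=0.4443 Bond=-53.1977
(2,0): Delta=0.0000 Bond=0.0000
(2,1): Delta=0.3858 Bond=-45.9137
(2,2): Delta=0.5236 Bond=-72.9217
(3,0): Delta=0.0000 Bond=0.0000
(3,1): Delta=0.0000 Bond=0.0000
(3,2): Delta=0.9095 Bond=-151.5152
(3,3): Delta=0.0000 Bond=98.0392
V0=8.3827

Since d<R<u, set p* = (R−d)/(u−d) = 0.3091; price each node as the discounted p*-expectation of its children.
Payoff layer (t=4): V(4,0)=0.0000, V(4,1)=0.0000, V(4,2)=0.0000, V(4,3)=100.0000, V(4,4)=100.0000
(3,0): S=73.6950. Δ = (V_up−V_dn)/(S_up−S_dn) = (0.0000−0.0000)/(103.1730−62.6407) = 0.0000. V = [p*·0.0000 + (1−p*)·0.0000]/1.02 = 0.0000. B = V − Δ·S = 0.0000.
(3,1): S=121.3800. Δ = (V_up−V_dn)/(S_up−S_dn) = (0.0000−0.0000)/(169.9320−103.1730) = 0.0000. V = [p*·0.0000 + (1−p*)·0.0000]/1.02 = 0.0000. B = V − Δ·S = 0.0000.
(3,2): S=199.9200. Δ = (V_up−V_dn)/(S_up−S_dn) = (100.0000−0.0000)/(279.8880−169.9320) = 0.9095. V = [p*·100.0000 + (1−p*)·0.0000]/1.02 = 30.3030. B = V − Δ·S = -151.5152.
(3,3): S=329.2800. Δ = (V_up−V_dn)/(S_up−S_dn) = (100.0000−100.0000)/(460.9920−279.8880) = 0.0000. V = [p*·100.0000 + (1−p*)·100.0000]/1.02 = 98.0392. B = V − Δ·S = 98.0392.
(2,0): S=86.7000. Δ = (V_up−V_dn)/(S_up−S_dn) = (0.0000−0.0000)/(121.3800−73.6950) = 0.0000. V = [p*·0.0000 + (1−p*)·0.0000]/1.02 = 0.0000. B = V − Δ·S = 0.0000.
(2,1): S=142.8000. Δ = (V_up−V_dn)/(S_up−S_dn) = (30.3030−0.0000)/(199.9200−121.3800) = 0.3858. V = [p*·30.3030 + (1−p*)·0.0000]/1.02 = 9.1827. B = V − Δ·S = -45.9137.
(2,2): S=235.2000. Δ = (V_up−V_dn)/(S_up−S_dn) = (98.0392−30.3030)/(329.2800−199.9200) = 0.5236. V = [p*·98.0392 + (1−p*)·30.3030]/1.02 = 50.2350. B = V − Δ·S = -72.9217.
(1,0): S=102.0000. Δ = (V_up−V_dn)/(S_up−S_dn) = (9.1827−0.0000)/(142.8000−86.7000) = 0.1637. V = [p*·9.1827 + (1−p*)·0.0000]/1.02 = 2.7826. B = V − Δ·S = -13.9132.
(1,1): S=168.0000. Δ = (V_up−V_dn)/(S_up−S_dn) = (50.2350−9.1827)/(235.2000−142.8000) = 0.4443. V = [p*·50.2350 + (1−p*)·9.1827]/1.02 = 21.4428. B = V − Δ·S = -53.1977.
(0,0): S=120.0000. Δ = (V_up−V_dn)/(S_up−S_dn) = (21.4428−2.7826)/(168.0000−102.0000) = 0.2827. V = [p*·21.4428 + (1−p*)·2.7826]/1.02 = 8.3827. B = V − Δ·S = -25.5448.
Each (Δ,B) replicates both successor values, so the strategy is self-financing and V0 is arbitrage-free.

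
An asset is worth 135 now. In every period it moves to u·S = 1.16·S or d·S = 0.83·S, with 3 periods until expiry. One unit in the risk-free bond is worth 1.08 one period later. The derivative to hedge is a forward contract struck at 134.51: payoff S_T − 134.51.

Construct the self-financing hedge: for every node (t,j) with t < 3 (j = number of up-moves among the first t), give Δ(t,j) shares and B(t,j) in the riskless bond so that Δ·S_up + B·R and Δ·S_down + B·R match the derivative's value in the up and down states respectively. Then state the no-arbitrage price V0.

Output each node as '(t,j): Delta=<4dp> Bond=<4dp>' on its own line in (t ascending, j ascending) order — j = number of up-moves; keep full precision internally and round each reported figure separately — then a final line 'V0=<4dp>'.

Since d<R<u, set p* = (R−d)/(u−d) = 0.7576; price each node as the discounted p*-expectation of its children.
Terminal payoffs: V(3,0)=-57.3188, V(3,1)=-26.6283, V(3,2)=16.2645, V(3,3)=76.2110
Node (2,0) S=93.0015: V=(p*·-26.6283+(1−p*)·-57.3188)/1.08=-31.5448; Δ=(-26.6283−-57.3188)/(107.8817−77.1912)=1.0000; B=V−Δ·S=-124.5463
Node (2,1) S=129.9780: V=(p*·16.2645+(1−p*)·-26.6283)/1.08=5.4317; Δ=(16.2645−-26.6283)/(150.7745−107.8817)=1.0000; B=V−Δ·S=-124.5463
Node (2,2) S=181.6560: V=(p*·76.2110+(1−p*)·16.2645)/1.08=57.1097; Δ=(76.2110−16.2645)/(210.7210−150.7745)=1.0000; B=V−Δ·S=-124.5463
Node (1,0) S=112.0500: V=(p*·5.4317+(1−p*)·-31.5448)/1.08=-3.2706; Δ=(5.4317−-31.5448)/(129.9780−93.0015)=1.0000; B=V−Δ·S=-115.3206
Node (1,1) S=156.6000: V=(p*·57.1097+(1−p*)·5.4317)/1.08=41.2794; Δ=(57.1097−5.4317)/(181.6560−129.9780)=1.0000; B=V−Δ·S=-115.3206
Node (0,0) S=135.0000: V=(p*·41.2794+(1−p*)·-3.2706)/1.08=28.2216; Δ=(41.2794−-3.2706)/(156.6000−112.0500)=1.0000; B=V−Δ·S=-106.7784
The time-0 hedge costs 28.2216, which is the no-arbitrage price.

(0,0): Delta=1.0000 Bond=-106.7784
(1,0): Delta=1.0000 Bond=-115.3206
(1,1): Delta=1.0000 Bond=-115.3206
(2,0): Delta=1.0000 Bond=-124.5463
(2,1): Delta=1.0000 Bond=-124.5463
(2,2): Delta=1.0000 Bond=-124.5463
V0=28.2216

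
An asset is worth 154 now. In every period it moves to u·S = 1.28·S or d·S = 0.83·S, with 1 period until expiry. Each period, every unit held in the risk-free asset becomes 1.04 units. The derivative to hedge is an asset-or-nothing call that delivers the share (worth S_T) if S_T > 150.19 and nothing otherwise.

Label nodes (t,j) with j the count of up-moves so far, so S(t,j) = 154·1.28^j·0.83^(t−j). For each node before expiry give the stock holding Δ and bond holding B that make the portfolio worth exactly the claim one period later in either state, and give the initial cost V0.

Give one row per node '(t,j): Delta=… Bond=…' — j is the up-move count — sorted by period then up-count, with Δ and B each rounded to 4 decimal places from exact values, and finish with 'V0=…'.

No-arbitrage ⇒ martingale measure with p* = (R−d)/(u−d) = 0.4667.
Payoff layer (t=1): V(1,0)=0.0000, V(1,1)=197.1200
  t=0,j=0: stock 154.0000 → up 197.1200 (V=197.1200), down 127.8200 (V=0.0000). Price 88.4513; hedge Δ=2.8444, bond B=-349.5932.
Each (Δ,B) replicates both successor values, so the strategy is self-financing and V0 is arbitrage-free.

(0,0): Delta=2.8444 Bond=-349.5932
V0=88.4513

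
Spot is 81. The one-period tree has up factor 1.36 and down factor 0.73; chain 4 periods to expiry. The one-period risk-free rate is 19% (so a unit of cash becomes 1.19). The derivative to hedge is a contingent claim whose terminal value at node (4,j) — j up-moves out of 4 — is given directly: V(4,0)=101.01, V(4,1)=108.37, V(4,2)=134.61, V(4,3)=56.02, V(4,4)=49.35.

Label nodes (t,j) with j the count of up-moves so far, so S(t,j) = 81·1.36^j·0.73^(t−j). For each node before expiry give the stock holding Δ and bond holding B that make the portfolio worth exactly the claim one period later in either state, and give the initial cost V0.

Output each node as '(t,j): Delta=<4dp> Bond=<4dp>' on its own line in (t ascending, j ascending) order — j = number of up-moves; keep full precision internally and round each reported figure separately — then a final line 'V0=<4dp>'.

No-arbitrage ⇒ martingale measure with p* = (R−d)/(u−d) = 0.7302.
Terminal payoffs: V(4,0)=101.0100, V(4,1)=108.3700, V(4,2)=134.6100, V(4,3)=56.0200, V(4,4)=49.3500
Node (3,0) S=31.5104: V=(p*·108.3700+(1−p*)·101.0100)/1.19=89.3983; Δ=(108.3700−101.0100)/(42.8541−23.0026)=0.3708; B=V−Δ·S=77.7158
Node (3,1) S=58.7043: V=(p*·134.6100+(1−p*)·108.3700)/1.19=107.1675; Δ=(134.6100−108.3700)/(79.8378−42.8541)=0.7095; B=V−Δ·S=65.5167
Node (3,2) S=109.3668: V=(p*·56.0200+(1−p*)·134.6100)/1.19=64.8965; Δ=(56.0200−134.6100)/(148.7389−79.8378)=-1.1406; B=V−Δ·S=189.6425
Node (3,3) S=203.7519: V=(p*·49.3500+(1−p*)·56.0200)/1.19=42.9831; Δ=(49.3500−56.0200)/(277.1026−148.7389)=-0.0520; B=V−Δ·S=53.5704
Node (2,0) S=43.1649: V=(p*·107.1675+(1−p*)·89.3983)/1.19=86.0274; Δ=(107.1675−89.3983)/(58.7043−31.5104)=0.6534; B=V−Δ·S=57.8223
Node (2,1) S=80.4168: V=(p*·64.8965+(1−p*)·107.1675)/1.19=64.1201; Δ=(64.8965−107.1675)/(109.3668−58.7043)=-0.8344; B=V−Δ·S=131.2170
Node (2,2) S=149.8176: V=(p*·42.9831+(1−p*)·64.8965)/1.19=41.0893; Δ=(42.9831−64.8965)/(203.7519−109.3668)=-0.2322; B=V−Δ·S=75.8725
Node (1,0) S=59.1300: V=(p*·64.1201+(1−p*)·86.0274)/1.19=58.8501; Δ=(64.1201−86.0274)/(80.4168−43.1649)=-0.5881; B=V−Δ·S=93.6236
Node (1,1) S=110.1600: V=(p*·41.0893+(1−p*)·64.1201)/1.19=39.7512; Δ=(41.0893−64.1201)/(149.8176−80.4168)=-0.3319; B=V−Δ·S=76.3082
Node (0,0) S=81.0000: V=(p*·39.7512+(1−p*)·58.8501)/1.19=37.7352; Δ=(39.7512−58.8501)/(110.1600−59.1300)=-0.3743; B=V−Δ·S=68.0509
Each (Δ,B) replicates both successor values, so the strategy is self-financing and V0 is arbitrage-free.

(0,0): Delta=-0.3743 Bond=68.0509
(1,0): Delta=-0.5881 Bond=93.6236
(1,1): Delta=-0.3319 Bond=76.3082
(2,0): Delta=0.6534 Bond=57.8223
(2,1): Delta=-0.8344 Bond=131.2170
(2,2): Delta=-0.2322 Bond=75.8725
(3,0): Delta=0.3708 Bond=77.7158
(3,1): Delta=0.7095 Bond=65.5167
(3,2): Delta=-1.1406 Bond=189.6425
(3,3): Delta=-0.0520 Bond=53.5704
V0=37.7352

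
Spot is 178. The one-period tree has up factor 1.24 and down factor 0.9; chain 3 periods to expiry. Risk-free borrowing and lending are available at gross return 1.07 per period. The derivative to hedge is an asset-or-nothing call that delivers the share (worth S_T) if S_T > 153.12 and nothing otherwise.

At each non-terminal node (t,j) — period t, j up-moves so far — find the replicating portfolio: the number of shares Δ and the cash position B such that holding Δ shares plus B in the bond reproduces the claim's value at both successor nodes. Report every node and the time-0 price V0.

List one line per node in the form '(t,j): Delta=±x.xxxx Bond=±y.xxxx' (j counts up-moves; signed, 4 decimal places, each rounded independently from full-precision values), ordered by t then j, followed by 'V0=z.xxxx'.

Under the risk-neutral measure, an up-move has probability p* = (R−d)/(u−d) = 0.5000 and values discount at R = 1.07.
Terminal values V(3,·): V(3,0)=0.0000, V(3,1)=178.7832, V(3,2)=246.3235, V(3,3)=339.3791
(2,0): S=144.1800. Δ = (V_up−V_dn)/(S_up−S_dn) = (178.7832−0.0000)/(178.7832−129.7620) = 3.6471. V = [p*·178.7832 + (1−p*)·0.0000]/1.07 = 83.5436. B = V − Δ·S = -442.2894.
(2,1): S=198.6480. Δ = (V_up−V_dn)/(S_up−S_dn) = (246.3235−178.7832)/(246.3235−178.7832) = 1.0000. V = [p*·246.3235 + (1−p*)·178.7832]/1.07 = 198.6480. B = V − Δ·S = 0.0000.
(2,2): S=273.6928. Δ = (V_up−V_dn)/(S_up−S_dn) = (339.3791−246.3235)/(339.3791−246.3235) = 1.0000. V = [p*·339.3791 + (1−p*)·246.3235]/1.07 = 273.6928. B = V − Δ·S = 0.0000.
(1,0): S=160.2000. Δ = (V_up−V_dn)/(S_up−S_dn) = (198.6480−83.5436)/(198.6480−144.1800) = 2.1132. V = [p*·198.6480 + (1−p*)·83.5436]/1.07 = 131.8652. B = V − Δ·S = -206.6773.
(1,1): S=220.7200. Δ = (V_up−V_dn)/(S_up−S_dn) = (273.6928−198.6480)/(273.6928−198.6480) = 1.0000. V = [p*·273.6928 + (1−p*)·198.6480]/1.07 = 220.7200. B = V − Δ·S = 0.0000.
(0,0): S=178.0000. Δ = (V_up−V_dn)/(S_up−S_dn) = (220.7200−131.8652)/(220.7200−160.2000) = 1.4682. V = [p*·220.7200 + (1−p*)·131.8652]/1.07 = 164.7594. B = V − Δ·S = -96.5782.
Each (Δ,B) replicates both successor values, so the strategy is self-financing and V0 is arbitrage-free.

(0,0): Delta=1.4682 Bond=-96.5782
(1,0): Delta=2.1132 Bond=-206.6773
(1,1): Delta=1.0000 Bond=0.0000
(2,0): Delta=3.6471 Bond=-442.2894
(2,1): Delta=1.0000 Bond=0.0000
(2,2): Delta=1.0000 Bond=0.0000
V0=164.7594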